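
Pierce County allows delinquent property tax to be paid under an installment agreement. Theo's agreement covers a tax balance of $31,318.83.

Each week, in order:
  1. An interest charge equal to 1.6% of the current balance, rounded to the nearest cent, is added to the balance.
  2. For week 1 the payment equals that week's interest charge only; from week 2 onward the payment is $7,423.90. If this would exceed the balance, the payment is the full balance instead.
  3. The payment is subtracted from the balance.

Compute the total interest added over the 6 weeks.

Week 1: $31,318.83 +$501.10 interest = $31,819.93; pay $501.10 → $31,318.83
Week 2: $31,318.83 +$501.10 interest = $31,819.93; pay $7,423.90 → $24,396.03
Week 3: $24,396.03 +$390.34 interest = $24,786.37; pay $7,423.90 → $17,362.47
Week 4: $17,362.47 +$277.80 interest = $17,640.27; pay $7,423.90 → $10,216.37
Week 5: $10,216.37 +$163.46 interest = $10,379.83; pay $7,423.90 → $2,955.93
Week 6: $2,955.93 +$47.29 interest = $3,003.22; pay $3,003.22 → $0.00
Total interest: $501.10 + $501.10 + $390.34 + $277.80 + $163.46 + $47.29 = $1,881.09

$1,881.09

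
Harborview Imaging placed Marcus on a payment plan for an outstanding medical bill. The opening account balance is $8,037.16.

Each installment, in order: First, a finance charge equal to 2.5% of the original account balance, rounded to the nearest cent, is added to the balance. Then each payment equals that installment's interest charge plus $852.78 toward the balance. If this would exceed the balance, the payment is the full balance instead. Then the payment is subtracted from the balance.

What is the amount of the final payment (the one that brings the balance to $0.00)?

Installment 1: $8,037.16 +$200.93 interest = $8,238.09; pay $1,053.71 → $7,184.38
Installment 2: $7,184.38 +$200.93 interest = $7,385.31; pay $1,053.71 → $6,331.60
Installment 3: $6,331.60 +$200.93 interest = $6,532.53; pay $1,053.71 → $5,478.82
Installment 4: $5,478.82 +$200.93 interest = $5,679.75; pay $1,053.71 → $4,626.04
Installment 5: $4,626.04 +$200.93 interest = $4,826.97; pay $1,053.71 → $3,773.26
Installment 6: $3,773.26 +$200.93 interest = $3,974.19; pay $1,053.71 → $2,920.48
Installment 7: $2,920.48 +$200.93 interest = $3,121.41; pay $1,053.71 → $2,067.70
Installment 8: $2,067.70 +$200.93 interest = $2,268.63; pay $1,053.71 → $1,214.92
Installment 9: $1,214.92 +$200.93 interest = $1,415.85; pay $1,053.71 → $362.14
Installment 10: $362.14 +$200.93 interest = $563.07; pay $563.07 → $0.00

$563.07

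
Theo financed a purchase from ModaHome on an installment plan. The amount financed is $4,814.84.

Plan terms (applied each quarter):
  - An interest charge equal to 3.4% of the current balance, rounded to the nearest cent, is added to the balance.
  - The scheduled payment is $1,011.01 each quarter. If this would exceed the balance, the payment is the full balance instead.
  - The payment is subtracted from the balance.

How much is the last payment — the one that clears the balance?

# | Opening | Interest | Payment | End bal
1 | $4,814.84 | $163.70 | $1,011.01 | $3,967.53
2 | $3,967.53 | $134.90 | $1,011.01 | $3,091.42
3 | $3,091.42 | $105.11 | $1,011.01 | $2,185.52
4 | $2,185.52 | $74.31 | $1,011.01 | $1,248.82
5 | $1,248.82 | $42.46 | $1,011.01 | $280.27
6 | $280.27 | $9.53 | $289.80 | $0.00

$289.80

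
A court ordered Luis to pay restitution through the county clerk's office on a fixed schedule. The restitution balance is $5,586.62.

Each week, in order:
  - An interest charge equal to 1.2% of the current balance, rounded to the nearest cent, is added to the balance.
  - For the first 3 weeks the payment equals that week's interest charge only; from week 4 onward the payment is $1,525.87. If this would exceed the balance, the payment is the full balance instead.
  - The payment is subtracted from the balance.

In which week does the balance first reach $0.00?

Week 1: $5,586.62 +$67.04 interest = $5,653.66; pay $67.04 → $5,586.62
Week 2: $5,586.62 +$67.04 interest = $5,653.66; pay $67.04 → $5,586.62
Week 3: $5,586.62 +$67.04 interest = $5,653.66; pay $67.04 → $5,586.62
Week 4: $5,586.62 +$67.04 interest = $5,653.66; pay $1,525.87 → $4,127.79
Week 5: $4,127.79 +$49.53 interest = $4,177.32; pay $1,525.87 → $2,651.45
Week 6: $2,651.45 +$31.82 interest = $2,683.27; pay $1,525.87 → $1,157.40
Week 7: $1,157.40 +$13.89 interest = $1,171.29; pay $1,171.29 → $0.00
Balance reaches $0.00 in week 7.

7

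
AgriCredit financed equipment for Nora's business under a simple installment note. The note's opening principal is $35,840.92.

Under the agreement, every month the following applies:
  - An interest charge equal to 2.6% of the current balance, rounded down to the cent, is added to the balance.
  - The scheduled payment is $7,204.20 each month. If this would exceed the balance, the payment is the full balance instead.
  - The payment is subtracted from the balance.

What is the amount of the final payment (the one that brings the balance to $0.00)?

# | Opening | Interest | Payment | End bal
1 | $35,840.92 | $931.86 | $7,204.20 | $29,568.58
2 | $29,568.58 | $768.78 | $7,204.20 | $23,133.16
3 | $23,133.16 | $601.46 | $7,204.20 | $16,530.42
4 | $16,530.42 | $429.79 | $7,204.20 | $9,756.01
5 | $9,756.01 | $253.65 | $7,204.20 | $2,805.46
6 | $2,805.46 | $72.94 | $2,878.40 | $0.00

$2,878.40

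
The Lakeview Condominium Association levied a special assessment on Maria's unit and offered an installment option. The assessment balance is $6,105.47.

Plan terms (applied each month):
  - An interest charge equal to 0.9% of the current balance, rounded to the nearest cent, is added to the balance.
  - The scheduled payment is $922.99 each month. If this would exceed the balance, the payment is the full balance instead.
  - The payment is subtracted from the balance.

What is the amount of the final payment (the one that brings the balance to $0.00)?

Month 1: opening $6,105.47; interest $54.95 → $6,160.42; payment $922.99; balance $5,237.43
Month 2: opening $5,237.43; interest $47.14 → $5,284.57; payment $922.99; balance $4,361.58
Month 3: opening $4,361.58; interest $39.25 → $4,400.83; payment $922.99; balance $3,477.84
Month 4: opening $3,477.84; interest $31.30 → $3,509.14; payment $922.99; balance $2,586.15
Month 5: opening $2,586.15; interest $23.28 → $2,609.43; payment $922.99; balance $1,686.44
Month 6: opening $1,686.44; interest $15.18 → $1,701.62; payment $922.99; balance $778.63
Month 7: opening $778.63; interest $7.01 → $785.64; payment $785.64; balance $0.00

$785.64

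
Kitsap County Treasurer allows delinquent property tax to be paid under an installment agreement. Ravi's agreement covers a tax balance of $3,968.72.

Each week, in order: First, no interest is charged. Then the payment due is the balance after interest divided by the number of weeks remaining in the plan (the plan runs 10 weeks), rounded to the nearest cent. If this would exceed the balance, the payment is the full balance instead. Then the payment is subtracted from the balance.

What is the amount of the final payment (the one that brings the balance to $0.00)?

Week 1: opening $3,968.72; payment $396.87; balance $3,571.85
Week 2: opening $3,571.85; payment $396.87; balance $3,174.98
Week 3: opening $3,174.98; payment $396.87; balance $2,778.11
Week 4: opening $2,778.11; payment $396.87; balance $2,381.24
Week 5: opening $2,381.24; payment $396.87; balance $1,984.37
Week 6: opening $1,984.37; payment $396.87; balance $1,587.50
Week 7: opening $1,587.50; payment $396.88; balance $1,190.62
Week 8: opening $1,190.62; payment $396.87; balance $793.75
Week 9: opening $793.75; payment $396.88; balance $396.87
Week 10: opening $396.87; payment $396.87; balance $0.00

$396.87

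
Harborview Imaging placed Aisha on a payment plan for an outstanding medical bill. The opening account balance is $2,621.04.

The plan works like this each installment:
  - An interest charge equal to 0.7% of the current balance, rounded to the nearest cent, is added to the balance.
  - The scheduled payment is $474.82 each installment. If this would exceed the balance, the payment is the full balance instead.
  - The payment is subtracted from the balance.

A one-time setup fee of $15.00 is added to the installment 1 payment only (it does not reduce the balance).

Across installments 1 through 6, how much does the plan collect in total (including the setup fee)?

# | Opening | Interest | Payment | Fee | End bal
1 | $2,621.04 | $18.35 | $474.82 | $15.00 | $2,164.57
2 | $2,164.57 | $15.15 | $474.82 | — | $1,704.90
3 | $1,704.90 | $11.93 | $474.82 | — | $1,242.01
4 | $1,242.01 | $8.69 | $474.82 | — | $775.88
5 | $775.88 | $5.43 | $474.82 | — | $306.49
6 | $306.49 | $2.15 | $308.64 | — | $0.00
Total paid: $2,697.74

$2,697.74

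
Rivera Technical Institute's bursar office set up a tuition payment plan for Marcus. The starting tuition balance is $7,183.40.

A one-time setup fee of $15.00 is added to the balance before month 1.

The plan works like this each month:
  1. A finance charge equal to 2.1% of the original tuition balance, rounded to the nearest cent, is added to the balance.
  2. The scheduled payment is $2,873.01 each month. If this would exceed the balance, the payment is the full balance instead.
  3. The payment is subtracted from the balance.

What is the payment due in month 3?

Month 1: opening $7,198.40; interest $150.85 → $7,349.25; payment $2,873.01; balance $4,476.24
Month 2: opening $4,476.24; interest $150.85 → $4,627.09; payment $2,873.01; balance $1,754.08
Month 3: opening $1,754.08; interest $150.85 → $1,904.93; payment $1,904.93; balance $0.00

$1,904.93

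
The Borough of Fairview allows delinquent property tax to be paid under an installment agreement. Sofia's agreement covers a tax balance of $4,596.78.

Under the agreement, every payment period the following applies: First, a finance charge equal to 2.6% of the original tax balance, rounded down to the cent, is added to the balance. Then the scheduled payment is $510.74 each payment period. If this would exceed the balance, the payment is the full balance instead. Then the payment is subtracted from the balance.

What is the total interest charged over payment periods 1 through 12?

# | Opening | Interest | Payment | End bal
1 | $4,596.78 | $119.51 | $510.74 | $4,205.55
2 | $4,205.55 | $119.51 | $510.74 | $3,814.32
3 | $3,814.32 | $119.51 | $510.74 | $3,423.09
4 | $3,423.09 | $119.51 | $510.74 | $3,031.86
5 | $3,031.86 | $119.51 | $510.74 | $2,640.63
6 | $2,640.63 | $119.51 | $510.74 | $2,249.40
7 | $2,249.40 | $119.51 | $510.74 | $1,858.17
8 | $1,858.17 | $119.51 | $510.74 | $1,466.94
9 | $1,466.94 | $119.51 | $510.74 | $1,075.71
10 | $1,075.71 | $119.51 | $510.74 | $684.48
11 | $684.48 | $119.51 | $510.74 | $293.25
12 | $293.25 | $119.51 | $412.76 | $0.00
Total interest: $119.51 + $119.51 + $119.51 + $119.51 + $119.51 + $119.51 + $119.51 + $119.51 + $119.51 + $119.51 + $119.51 + $119.51 = $1,434.12

$1,434.12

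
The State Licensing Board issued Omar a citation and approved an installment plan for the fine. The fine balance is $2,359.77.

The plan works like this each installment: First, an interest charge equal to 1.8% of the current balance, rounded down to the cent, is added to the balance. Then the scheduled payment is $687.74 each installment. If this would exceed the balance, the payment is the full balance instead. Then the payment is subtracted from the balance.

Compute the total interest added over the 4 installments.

# | Opening | Interest | Payment | End bal
1 | $2,359.77 | $42.47 | $687.74 | $1,714.50
2 | $1,714.50 | $30.86 | $687.74 | $1,057.62
3 | $1,057.62 | $19.03 | $687.74 | $388.91
4 | $388.91 | $7.00 | $395.91 | $0.00
Total interest: $42.47 + $30.86 + $19.03 + $7.00 = $99.36

$99.36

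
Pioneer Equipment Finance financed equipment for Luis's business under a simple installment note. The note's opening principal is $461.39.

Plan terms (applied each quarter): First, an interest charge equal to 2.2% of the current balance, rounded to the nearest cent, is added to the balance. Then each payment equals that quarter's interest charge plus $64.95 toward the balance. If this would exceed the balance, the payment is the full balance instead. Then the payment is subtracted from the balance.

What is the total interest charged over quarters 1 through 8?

$41.19

Quarter 1: opening $461.39; interest $10.15 → $471.54; payment $75.10; balance $396.44
Quarter 2: opening $396.44; interest $8.72 → $405.16; payment $73.67; balance $331.49
Quarter 3: opening $331.49; interest $7.29 → $338.78; payment $72.24; balance $266.54
Quarter 4: opening $266.54; interest $5.86 → $272.40; payment $70.81; balance $201.59
Quarter 5: opening $201.59; interest $4.43 → $206.02; payment $69.38; balance $136.64
Quarter 6: opening $136.64; interest $3.01 → $139.65; payment $67.96; balance $71.69
Quarter 7: opening $71.69; interest $1.58 → $73.27; payment $66.53; balance $6.74
Quarter 8: opening $6.74; interest $0.15 → $6.89; payment $6.89; balance $0.00
Total interest: $10.15 + $8.72 + $7.29 + $5.86 + $4.43 + $3.01 + $1.58 + $0.15 = $41.19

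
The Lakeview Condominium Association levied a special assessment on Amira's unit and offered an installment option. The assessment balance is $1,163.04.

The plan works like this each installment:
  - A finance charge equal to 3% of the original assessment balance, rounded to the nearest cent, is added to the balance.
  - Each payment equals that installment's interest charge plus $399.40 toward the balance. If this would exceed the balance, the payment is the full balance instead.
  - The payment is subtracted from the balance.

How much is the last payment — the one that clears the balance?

# | Opening | Interest | Payment | End bal
1 | $1,163.04 | $34.89 | $434.29 | $763.64
2 | $763.64 | $34.89 | $434.29 | $364.24
3 | $364.24 | $34.89 | $399.13 | $0.00

$399.13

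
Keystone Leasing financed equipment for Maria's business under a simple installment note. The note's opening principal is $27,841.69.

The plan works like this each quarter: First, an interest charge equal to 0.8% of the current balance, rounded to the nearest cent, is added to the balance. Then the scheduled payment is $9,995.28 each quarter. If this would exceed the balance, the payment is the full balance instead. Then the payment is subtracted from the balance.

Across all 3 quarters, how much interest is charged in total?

Quarter 1: $27,841.69 +$222.73 interest = $28,064.42; pay $9,995.28 → $18,069.14
Quarter 2: $18,069.14 +$144.55 interest = $18,213.69; pay $9,995.28 → $8,218.41
Quarter 3: $8,218.41 +$65.75 interest = $8,284.16; pay $8,284.16 → $0.00
Total interest: $222.73 + $144.55 + $65.75 = $433.03

$433.03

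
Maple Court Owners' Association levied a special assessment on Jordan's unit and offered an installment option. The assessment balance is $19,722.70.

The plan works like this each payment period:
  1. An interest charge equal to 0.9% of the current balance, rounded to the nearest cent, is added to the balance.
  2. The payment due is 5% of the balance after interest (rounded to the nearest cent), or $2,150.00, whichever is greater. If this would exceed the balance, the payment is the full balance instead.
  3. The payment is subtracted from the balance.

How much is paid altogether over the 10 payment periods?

Payment period 1: opening $19,722.70; interest $177.50 → $19,900.20; payment $2,150.00; balance $17,750.20
Payment period 2: opening $17,750.20; interest $159.75 → $17,909.95; payment $2,150.00; balance $15,759.95
Payment period 3: opening $15,759.95; interest $141.84 → $15,901.79; payment $2,150.00; balance $13,751.79
Payment period 4: opening $13,751.79; interest $123.77 → $13,875.56; payment $2,150.00; balance $11,725.56
Payment period 5: opening $11,725.56; interest $105.53 → $11,831.09; payment $2,150.00; balance $9,681.09
Payment period 6: opening $9,681.09; interest $87.13 → $9,768.22; payment $2,150.00; balance $7,618.22
Payment period 7: opening $7,618.22; interest $68.56 → $7,686.78; payment $2,150.00; balance $5,536.78
Payment period 8: opening $5,536.78; interest $49.83 → $5,586.61; payment $2,150.00; balance $3,436.61
Payment period 9: opening $3,436.61; interest $30.93 → $3,467.54; payment $2,150.00; balance $1,317.54
Payment period 10: opening $1,317.54; interest $11.86 → $1,329.40; payment $1,329.40; balance $0.00
Total paid: $20,679.40

$20,679.40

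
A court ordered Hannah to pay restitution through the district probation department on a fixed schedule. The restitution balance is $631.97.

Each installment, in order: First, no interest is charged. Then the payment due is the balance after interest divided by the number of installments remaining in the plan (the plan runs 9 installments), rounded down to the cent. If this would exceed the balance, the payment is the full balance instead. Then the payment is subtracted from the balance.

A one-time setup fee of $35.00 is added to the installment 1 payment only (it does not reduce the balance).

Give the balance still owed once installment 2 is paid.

$491.54

Installment 1: opening $631.97; payment $70.21 (+ $35.00 fee); balance $561.76
Installment 2: opening $561.76; payment $70.22; balance $491.54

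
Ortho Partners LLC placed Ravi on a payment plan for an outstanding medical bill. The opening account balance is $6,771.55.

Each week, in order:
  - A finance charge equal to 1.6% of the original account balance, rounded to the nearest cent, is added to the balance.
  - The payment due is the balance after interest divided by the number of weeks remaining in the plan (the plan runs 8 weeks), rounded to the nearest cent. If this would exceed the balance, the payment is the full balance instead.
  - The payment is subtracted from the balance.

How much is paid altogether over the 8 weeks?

$7,638.27

Week 1: $6,771.55 +$108.34 interest = $6,879.89; pay $859.99 → $6,019.90
Week 2: $6,019.90 +$108.34 interest = $6,128.24; pay $875.46 → $5,252.78
Week 3: $5,252.78 +$108.34 interest = $5,361.12; pay $893.52 → $4,467.60
Week 4: $4,467.60 +$108.34 interest = $4,575.94; pay $915.19 → $3,660.75
Week 5: $3,660.75 +$108.34 interest = $3,769.09; pay $942.27 → $2,826.82
Week 6: $2,826.82 +$108.34 interest = $2,935.16; pay $978.39 → $1,956.77
Week 7: $1,956.77 +$108.34 interest = $2,065.11; pay $1,032.56 → $1,032.55
Week 8: $1,032.55 +$108.34 interest = $1,140.89; pay $1,140.89 → $0.00
Total paid: $7,638.27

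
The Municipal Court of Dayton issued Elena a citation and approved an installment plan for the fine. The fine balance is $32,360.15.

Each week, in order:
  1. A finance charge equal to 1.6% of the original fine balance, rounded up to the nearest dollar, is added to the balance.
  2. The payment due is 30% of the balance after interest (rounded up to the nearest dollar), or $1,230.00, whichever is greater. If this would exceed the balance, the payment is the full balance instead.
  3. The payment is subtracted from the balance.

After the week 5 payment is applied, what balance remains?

$6,442.15

Week 1: opening $32,360.15; interest $518.00 → $32,878.15; payment $9,864.00; balance $23,014.15
Week 2: opening $23,014.15; interest $518.00 → $23,532.15; payment $7,060.00; balance $16,472.15
Week 3: opening $16,472.15; interest $518.00 → $16,990.15; payment $5,098.00; balance $11,892.15
Week 4: opening $11,892.15; interest $518.00 → $12,410.15; payment $3,724.00; balance $8,686.15
Week 5: opening $8,686.15; interest $518.00 → $9,204.15; payment $2,762.00; balance $6,442.15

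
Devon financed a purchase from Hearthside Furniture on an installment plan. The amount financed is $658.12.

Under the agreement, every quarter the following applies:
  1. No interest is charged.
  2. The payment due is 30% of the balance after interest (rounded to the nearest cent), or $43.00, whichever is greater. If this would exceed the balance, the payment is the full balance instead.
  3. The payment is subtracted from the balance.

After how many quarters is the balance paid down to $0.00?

Quarter 1: opening $658.12; payment $197.44; balance $460.68
Quarter 2: opening $460.68; payment $138.20; balance $322.48
Quarter 3: opening $322.48; payment $96.74; balance $225.74
Quarter 4: opening $225.74; payment $67.72; balance $158.02
Quarter 5: opening $158.02; payment $47.41; balance $110.61
Quarter 6: opening $110.61; payment $43.00; balance $67.61
Quarter 7: opening $67.61; payment $43.00; balance $24.61
Quarter 8: opening $24.61; payment $24.61; balance $0.00
Balance reaches $0.00 in quarter 8.

8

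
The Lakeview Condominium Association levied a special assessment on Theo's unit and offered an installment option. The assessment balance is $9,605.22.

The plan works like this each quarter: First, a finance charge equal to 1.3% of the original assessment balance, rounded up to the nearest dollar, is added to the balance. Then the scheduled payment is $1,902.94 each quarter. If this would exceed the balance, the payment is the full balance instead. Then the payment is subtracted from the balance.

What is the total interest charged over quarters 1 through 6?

Quarter 1: opening $9,605.22; interest $125.00 → $9,730.22; payment $1,902.94; balance $7,827.28
Quarter 2: opening $7,827.28; interest $125.00 → $7,952.28; payment $1,902.94; balance $6,049.34
Quarter 3: opening $6,049.34; interest $125.00 → $6,174.34; payment $1,902.94; balance $4,271.40
Quarter 4: opening $4,271.40; interest $125.00 → $4,396.40; payment $1,902.94; balance $2,493.46
Quarter 5: opening $2,493.46; interest $125.00 → $2,618.46; payment $1,902.94; balance $715.52
Quarter 6: opening $715.52; interest $125.00 → $840.52; payment $840.52; balance $0.00
Total interest: $125.00 + $125.00 + $125.00 + $125.00 + $125.00 + $125.00 = $750.00

$750.00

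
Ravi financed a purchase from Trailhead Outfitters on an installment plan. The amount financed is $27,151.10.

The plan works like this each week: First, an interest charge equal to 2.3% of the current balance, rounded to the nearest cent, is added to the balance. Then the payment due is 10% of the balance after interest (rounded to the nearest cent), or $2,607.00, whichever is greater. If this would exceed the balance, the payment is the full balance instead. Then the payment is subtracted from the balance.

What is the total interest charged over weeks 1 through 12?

$4,192.64

# | Opening | Interest | Payment | End bal
1 | $27,151.10 | $624.48 | $2,777.56 | $24,998.02
2 | $24,998.02 | $574.95 | $2,607.00 | $22,965.97
3 | $22,965.97 | $528.22 | $2,607.00 | $20,887.19
4 | $20,887.19 | $480.41 | $2,607.00 | $18,760.60
5 | $18,760.60 | $431.49 | $2,607.00 | $16,585.09
6 | $16,585.09 | $381.46 | $2,607.00 | $14,359.55
7 | $14,359.55 | $330.27 | $2,607.00 | $12,082.82
8 | $12,082.82 | $277.90 | $2,607.00 | $9,753.72
9 | $9,753.72 | $224.34 | $2,607.00 | $7,371.06
10 | $7,371.06 | $169.53 | $2,607.00 | $4,933.59
11 | $4,933.59 | $113.47 | $2,607.00 | $2,440.06
12 | $2,440.06 | $56.12 | $2,496.18 | $0.00
Total interest: $624.48 + $574.95 + $528.22 + $480.41 + $431.49 + $381.46 + $330.27 + $277.90 + $224.34 + $169.53 + $113.47 + $56.12 = $4,192.64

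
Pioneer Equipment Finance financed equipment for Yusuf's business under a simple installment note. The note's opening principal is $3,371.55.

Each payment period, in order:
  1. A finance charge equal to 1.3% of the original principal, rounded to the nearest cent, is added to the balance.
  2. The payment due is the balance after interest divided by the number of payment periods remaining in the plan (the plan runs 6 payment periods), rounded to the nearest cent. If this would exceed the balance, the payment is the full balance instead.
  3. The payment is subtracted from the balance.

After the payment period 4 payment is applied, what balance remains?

Payment period 1: opening $3,371.55; interest $43.83 → $3,415.38; payment $569.23; balance $2,846.15
Payment period 2: opening $2,846.15; interest $43.83 → $2,889.98; payment $578.00; balance $2,311.98
Payment period 3: opening $2,311.98; interest $43.83 → $2,355.81; payment $588.95; balance $1,766.86
Payment period 4: opening $1,766.86; interest $43.83 → $1,810.69; payment $603.56; balance $1,207.13

$1,207.13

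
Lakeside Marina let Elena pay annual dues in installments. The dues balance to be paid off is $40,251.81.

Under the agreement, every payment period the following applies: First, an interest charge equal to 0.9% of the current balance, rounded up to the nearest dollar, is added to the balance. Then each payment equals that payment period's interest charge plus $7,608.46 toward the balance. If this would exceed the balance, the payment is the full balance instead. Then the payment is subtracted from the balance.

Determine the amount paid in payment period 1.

# | Opening | Interest | Payment | End bal
1 | $40,251.81 | $363.00 | $7,971.46 | $32,643.35

$7,971.46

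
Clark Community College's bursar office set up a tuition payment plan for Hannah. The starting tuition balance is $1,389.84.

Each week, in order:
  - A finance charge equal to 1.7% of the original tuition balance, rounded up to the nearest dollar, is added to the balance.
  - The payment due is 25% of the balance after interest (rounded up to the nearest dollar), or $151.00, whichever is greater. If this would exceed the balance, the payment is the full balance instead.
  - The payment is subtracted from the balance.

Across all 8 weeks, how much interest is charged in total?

$192.00

# | Opening | Interest | Payment | End bal
1 | $1,389.84 | $24.00 | $354.00 | $1,059.84
2 | $1,059.84 | $24.00 | $271.00 | $812.84
3 | $812.84 | $24.00 | $210.00 | $626.84
4 | $626.84 | $24.00 | $163.00 | $487.84
5 | $487.84 | $24.00 | $151.00 | $360.84
6 | $360.84 | $24.00 | $151.00 | $233.84
7 | $233.84 | $24.00 | $151.00 | $106.84
8 | $106.84 | $24.00 | $130.84 | $0.00
Total interest: $24.00 + $24.00 + $24.00 + $24.00 + $24.00 + $24.00 + $24.00 + $24.00 = $192.00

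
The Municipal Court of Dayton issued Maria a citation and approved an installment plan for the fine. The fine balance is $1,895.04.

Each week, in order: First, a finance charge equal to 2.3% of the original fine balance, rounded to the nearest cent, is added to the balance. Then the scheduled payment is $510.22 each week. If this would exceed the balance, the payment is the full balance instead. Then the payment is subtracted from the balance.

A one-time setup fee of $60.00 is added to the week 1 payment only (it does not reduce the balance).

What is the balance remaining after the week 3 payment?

$495.15

# | Opening | Interest | Payment | Fee | End bal
1 | $1,895.04 | $43.59 | $510.22 | $60.00 | $1,428.41
2 | $1,428.41 | $43.59 | $510.22 | — | $961.78
3 | $961.78 | $43.59 | $510.22 | — | $495.15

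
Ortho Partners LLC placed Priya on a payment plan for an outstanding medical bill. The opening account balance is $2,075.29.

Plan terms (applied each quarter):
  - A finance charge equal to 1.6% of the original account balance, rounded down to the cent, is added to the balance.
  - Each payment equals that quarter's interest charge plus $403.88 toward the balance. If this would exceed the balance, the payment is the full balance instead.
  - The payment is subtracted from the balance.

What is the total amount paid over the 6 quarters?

$2,274.49

Quarter 1: opening $2,075.29; interest $33.20 → $2,108.49; payment $437.08; balance $1,671.41
Quarter 2: opening $1,671.41; interest $33.20 → $1,704.61; payment $437.08; balance $1,267.53
Quarter 3: opening $1,267.53; interest $33.20 → $1,300.73; payment $437.08; balance $863.65
Quarter 4: opening $863.65; interest $33.20 → $896.85; payment $437.08; balance $459.77
Quarter 5: opening $459.77; interest $33.20 → $492.97; payment $437.08; balance $55.89
Quarter 6: opening $55.89; interest $33.20 → $89.09; payment $89.09; balance $0.00
Total paid: $2,274.49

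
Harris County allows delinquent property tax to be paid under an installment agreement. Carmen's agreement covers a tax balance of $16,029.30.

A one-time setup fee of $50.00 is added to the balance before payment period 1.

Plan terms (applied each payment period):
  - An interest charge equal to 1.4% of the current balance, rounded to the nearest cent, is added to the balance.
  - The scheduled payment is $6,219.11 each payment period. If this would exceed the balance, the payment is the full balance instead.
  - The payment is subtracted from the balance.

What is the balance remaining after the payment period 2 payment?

# | Opening | Interest | Payment | End bal
1 | $16,079.30 | $225.11 | $6,219.11 | $10,085.30
2 | $10,085.30 | $141.19 | $6,219.11 | $4,007.38

$4,007.38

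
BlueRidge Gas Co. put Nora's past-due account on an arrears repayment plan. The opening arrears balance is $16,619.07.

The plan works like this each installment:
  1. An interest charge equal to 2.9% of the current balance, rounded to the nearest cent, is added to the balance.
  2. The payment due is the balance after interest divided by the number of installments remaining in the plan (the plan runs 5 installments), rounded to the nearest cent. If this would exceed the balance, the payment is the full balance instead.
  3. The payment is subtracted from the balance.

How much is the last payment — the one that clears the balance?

Installment 1: opening $16,619.07; interest $481.95 → $17,101.02; payment $3,420.20; balance $13,680.82
Installment 2: opening $13,680.82; interest $396.74 → $14,077.56; payment $3,519.39; balance $10,558.17
Installment 3: opening $10,558.17; interest $306.19 → $10,864.36; payment $3,621.45; balance $7,242.91
Installment 4: opening $7,242.91; interest $210.04 → $7,452.95; payment $3,726.48; balance $3,726.47
Installment 5: opening $3,726.47; interest $108.07 → $3,834.54; payment $3,834.54; balance $0.00

$3,834.54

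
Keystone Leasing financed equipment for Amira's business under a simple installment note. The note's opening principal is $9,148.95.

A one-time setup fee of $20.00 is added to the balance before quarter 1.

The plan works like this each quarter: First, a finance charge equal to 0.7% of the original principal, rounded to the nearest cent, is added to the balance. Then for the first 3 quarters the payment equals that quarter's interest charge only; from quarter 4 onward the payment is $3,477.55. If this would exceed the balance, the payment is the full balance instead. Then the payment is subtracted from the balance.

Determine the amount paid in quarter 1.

Quarter 1: opening $9,168.95; interest $64.04 → $9,232.99; payment $64.04; balance $9,168.95

$64.04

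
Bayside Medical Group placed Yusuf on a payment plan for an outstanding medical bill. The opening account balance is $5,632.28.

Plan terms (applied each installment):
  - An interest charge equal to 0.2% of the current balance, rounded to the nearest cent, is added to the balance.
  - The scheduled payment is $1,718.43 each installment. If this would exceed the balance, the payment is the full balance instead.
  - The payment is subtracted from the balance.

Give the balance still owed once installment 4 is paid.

$0.00

Installment 1: $5,632.28 +$11.26 interest = $5,643.54; pay $1,718.43 → $3,925.11
Installment 2: $3,925.11 +$7.85 interest = $3,932.96; pay $1,718.43 → $2,214.53
Installment 3: $2,214.53 +$4.43 interest = $2,218.96; pay $1,718.43 → $500.53
Installment 4: $500.53 +$1.00 interest = $501.53; pay $501.53 → $0.00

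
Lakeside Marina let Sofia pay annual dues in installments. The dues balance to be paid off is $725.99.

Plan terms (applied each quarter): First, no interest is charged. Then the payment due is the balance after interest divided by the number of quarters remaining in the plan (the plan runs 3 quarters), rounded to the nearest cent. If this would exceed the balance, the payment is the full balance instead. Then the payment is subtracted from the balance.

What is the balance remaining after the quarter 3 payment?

$0.00

# | Opening | Payment | End bal
1 | $725.99 | $242.00 | $483.99
2 | $483.99 | $242.00 | $241.99
3 | $241.99 | $241.99 | $0.00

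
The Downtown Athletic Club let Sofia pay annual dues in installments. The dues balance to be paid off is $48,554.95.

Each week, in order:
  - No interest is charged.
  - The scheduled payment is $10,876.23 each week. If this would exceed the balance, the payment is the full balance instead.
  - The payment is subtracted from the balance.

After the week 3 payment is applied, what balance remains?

# | Opening | Payment | End bal
1 | $48,554.95 | $10,876.23 | $37,678.72
2 | $37,678.72 | $10,876.23 | $26,802.49
3 | $26,802.49 | $10,876.23 | $15,926.26

$15,926.26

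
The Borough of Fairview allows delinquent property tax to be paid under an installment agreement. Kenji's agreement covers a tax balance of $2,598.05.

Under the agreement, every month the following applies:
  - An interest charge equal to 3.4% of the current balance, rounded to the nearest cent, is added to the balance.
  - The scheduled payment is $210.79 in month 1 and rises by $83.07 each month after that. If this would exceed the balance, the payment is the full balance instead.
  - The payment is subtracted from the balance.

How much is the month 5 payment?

Month 1: opening $2,598.05; interest $88.33 → $2,686.38; payment $210.79; balance $2,475.59
Month 2: opening $2,475.59; interest $84.17 → $2,559.76; payment $293.86; balance $2,265.90
Month 3: opening $2,265.90; interest $77.04 → $2,342.94; payment $376.93; balance $1,966.01
Month 4: opening $1,966.01; interest $66.84 → $2,032.85; payment $460.00; balance $1,572.85
Month 5: opening $1,572.85; interest $53.48 → $1,626.33; payment $543.07; balance $1,083.26

$543.07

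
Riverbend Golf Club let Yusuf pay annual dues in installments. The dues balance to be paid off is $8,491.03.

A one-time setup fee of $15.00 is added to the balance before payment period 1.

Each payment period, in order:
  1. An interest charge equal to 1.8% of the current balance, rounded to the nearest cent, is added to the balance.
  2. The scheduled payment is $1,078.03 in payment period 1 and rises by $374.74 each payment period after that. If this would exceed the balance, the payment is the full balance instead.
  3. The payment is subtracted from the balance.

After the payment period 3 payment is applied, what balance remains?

$4,550.06

# | Opening | Interest | Payment | End bal
1 | $8,506.03 | $153.11 | $1,078.03 | $7,581.11
2 | $7,581.11 | $136.46 | $1,452.77 | $6,264.80
3 | $6,264.80 | $112.77 | $1,827.51 | $4,550.06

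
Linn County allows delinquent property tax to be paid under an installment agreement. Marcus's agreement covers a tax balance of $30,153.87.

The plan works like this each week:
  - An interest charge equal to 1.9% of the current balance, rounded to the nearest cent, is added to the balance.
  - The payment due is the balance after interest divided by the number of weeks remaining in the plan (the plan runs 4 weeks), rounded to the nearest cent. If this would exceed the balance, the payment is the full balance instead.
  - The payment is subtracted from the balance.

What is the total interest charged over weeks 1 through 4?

$1,459.78

Week 1: $30,153.87 +$572.92 interest = $30,726.79; pay $7,681.70 → $23,045.09
Week 2: $23,045.09 +$437.86 interest = $23,482.95; pay $7,827.65 → $15,655.30
Week 3: $15,655.30 +$297.45 interest = $15,952.75; pay $7,976.38 → $7,976.37
Week 4: $7,976.37 +$151.55 interest = $8,127.92; pay $8,127.92 → $0.00
Total interest: $572.92 + $437.86 + $297.45 + $151.55 = $1,459.78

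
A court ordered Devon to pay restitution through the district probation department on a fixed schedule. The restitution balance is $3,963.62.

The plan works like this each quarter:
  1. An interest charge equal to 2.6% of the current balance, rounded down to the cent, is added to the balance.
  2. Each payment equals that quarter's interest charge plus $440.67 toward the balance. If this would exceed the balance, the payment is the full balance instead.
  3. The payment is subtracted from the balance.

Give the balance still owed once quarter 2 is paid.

# | Opening | Interest | Payment | End bal
1 | $3,963.62 | $103.05 | $543.72 | $3,522.95
2 | $3,522.95 | $91.59 | $532.26 | $3,082.28

$3,082.28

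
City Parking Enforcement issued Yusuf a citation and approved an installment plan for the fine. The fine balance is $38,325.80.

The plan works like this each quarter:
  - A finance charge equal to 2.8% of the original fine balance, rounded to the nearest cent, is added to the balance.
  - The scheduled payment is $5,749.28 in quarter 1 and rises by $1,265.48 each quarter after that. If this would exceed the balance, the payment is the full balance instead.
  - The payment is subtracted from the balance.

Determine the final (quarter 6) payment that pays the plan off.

# | Opening | Interest | Payment | End bal
1 | $38,325.80 | $1,073.12 | $5,749.28 | $33,649.64
2 | $33,649.64 | $1,073.12 | $7,014.76 | $27,708.00
3 | $27,708.00 | $1,073.12 | $8,280.24 | $20,500.88
4 | $20,500.88 | $1,073.12 | $9,545.72 | $12,028.28
5 | $12,028.28 | $1,073.12 | $10,811.20 | $2,290.20
6 | $2,290.20 | $1,073.12 | $3,363.32 | $0.00

$3,363.32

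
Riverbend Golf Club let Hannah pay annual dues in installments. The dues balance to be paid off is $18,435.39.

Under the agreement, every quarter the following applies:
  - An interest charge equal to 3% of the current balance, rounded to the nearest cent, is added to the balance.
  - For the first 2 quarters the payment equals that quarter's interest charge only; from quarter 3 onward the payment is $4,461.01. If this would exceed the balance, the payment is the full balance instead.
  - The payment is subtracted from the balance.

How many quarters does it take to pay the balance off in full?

7

# | Opening | Interest | Payment | End bal
1 | $18,435.39 | $553.06 | $553.06 | $18,435.39
2 | $18,435.39 | $553.06 | $553.06 | $18,435.39
3 | $18,435.39 | $553.06 | $4,461.01 | $14,527.44
4 | $14,527.44 | $435.82 | $4,461.01 | $10,502.25
5 | $10,502.25 | $315.07 | $4,461.01 | $6,356.31
6 | $6,356.31 | $190.69 | $4,461.01 | $2,085.99
7 | $2,085.99 | $62.58 | $2,148.57 | $0.00
Balance reaches $0.00 in quarter 7.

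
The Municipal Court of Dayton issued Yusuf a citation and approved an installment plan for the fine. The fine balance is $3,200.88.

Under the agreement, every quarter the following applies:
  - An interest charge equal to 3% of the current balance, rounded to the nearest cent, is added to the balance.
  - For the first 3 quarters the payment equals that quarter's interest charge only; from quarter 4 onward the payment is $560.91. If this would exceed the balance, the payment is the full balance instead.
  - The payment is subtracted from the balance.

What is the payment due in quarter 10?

$199.64

# | Opening | Interest | Payment | End bal
1 | $3,200.88 | $96.03 | $96.03 | $3,200.88
2 | $3,200.88 | $96.03 | $96.03 | $3,200.88
3 | $3,200.88 | $96.03 | $96.03 | $3,200.88
4 | $3,200.88 | $96.03 | $560.91 | $2,736.00
5 | $2,736.00 | $82.08 | $560.91 | $2,257.17
6 | $2,257.17 | $67.72 | $560.91 | $1,763.98
7 | $1,763.98 | $52.92 | $560.91 | $1,255.99
8 | $1,255.99 | $37.68 | $560.91 | $732.76
9 | $732.76 | $21.98 | $560.91 | $193.83
10 | $193.83 | $5.81 | $199.64 | $0.00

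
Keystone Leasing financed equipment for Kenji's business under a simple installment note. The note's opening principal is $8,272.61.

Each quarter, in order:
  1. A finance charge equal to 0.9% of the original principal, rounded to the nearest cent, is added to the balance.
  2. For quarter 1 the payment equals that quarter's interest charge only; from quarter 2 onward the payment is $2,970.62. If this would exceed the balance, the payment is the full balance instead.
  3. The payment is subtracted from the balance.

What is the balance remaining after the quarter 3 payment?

$2,480.27

Quarter 1: opening $8,272.61; interest $74.45 → $8,347.06; payment $74.45; balance $8,272.61
Quarter 2: opening $8,272.61; interest $74.45 → $8,347.06; payment $2,970.62; balance $5,376.44
Quarter 3: opening $5,376.44; interest $74.45 → $5,450.89; payment $2,970.62; balance $2,480.27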